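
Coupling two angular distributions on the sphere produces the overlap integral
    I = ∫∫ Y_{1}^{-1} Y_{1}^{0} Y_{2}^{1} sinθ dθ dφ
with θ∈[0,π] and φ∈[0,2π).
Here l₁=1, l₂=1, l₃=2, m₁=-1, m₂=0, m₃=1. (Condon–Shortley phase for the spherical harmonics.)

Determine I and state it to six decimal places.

-0.218510

Checks pass: Σm=0; 4 even; l₃=2∈[0,2].
(2·1+1)(2·1+1)(2·2+1) = 45
Δ: 0! 2! 2! / 5! → 1/30
sum: t=0:+1/1 = 1/1
3j²(1 1 2; 0 0 0) = Δ·Π!·Σ² = 2/15  (sign +1)
sum: t=0:+1/2 = 1/2
3j²(1 1 2; -1 0 1) = Δ·Π!·Σ² = 1/10  (sign -1)
combine: 4πI² = 45·2/15·1/10 = 3/5
take √, sign -1: I = -0.21850969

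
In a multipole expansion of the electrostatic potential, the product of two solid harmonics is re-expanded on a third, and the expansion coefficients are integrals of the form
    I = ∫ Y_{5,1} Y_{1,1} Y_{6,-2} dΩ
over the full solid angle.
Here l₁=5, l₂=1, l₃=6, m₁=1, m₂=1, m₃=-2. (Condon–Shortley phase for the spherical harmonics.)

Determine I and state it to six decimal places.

0.216205

m-sum 0 ✓  L=12 even ✓  4≤6≤6 ✓
Π(2lᵢ+1) = 11×3×13 = 429
triangle coeff Δ(5,1,6) = 1/858
Σ_t [0,0]: t=0:+1/14400 = 1/14400
(3j)²=6/143 [(5 1 6; 0 0 0)], sign=+1
Σ_t [0,0]: t=0:+1/34560 = 1/34560
(3j)²=14/429 [(5 1 6; 1 1 -2)], sign=+1
⇒ 4πI² = 84/143
I = (+1)√(84/143/(4π)) = 0.21620548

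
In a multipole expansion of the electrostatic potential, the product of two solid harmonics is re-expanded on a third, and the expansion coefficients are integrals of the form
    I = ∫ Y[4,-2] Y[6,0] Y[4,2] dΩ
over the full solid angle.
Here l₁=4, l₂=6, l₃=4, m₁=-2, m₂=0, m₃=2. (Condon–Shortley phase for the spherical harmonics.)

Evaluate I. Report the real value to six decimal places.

Rules hold: Σm=0, L=14 even, 2≤4≤10.
N = 9·13·9 = 1053
Δ = 6!·2!·6!/15! = 1/1261260
Racah Σ t=2..4: t=2:+1/4608 t=3:−1/1296 t=4:+1/4608 = -7/20736
⇒ 3j(4 6 4; 0 0 0)² = 20/1287, sgn -1
Racah Σ t=4..6: t=4:+1/4608 t=5:−1/14400 t=6:+1/1036800 = 77/518400
⇒ 3j(4 6 4; -2 0 2)² = 11/585, sgn +1
4πI² = N·(3j₀)²·(3jₘ)² = 4/13
I = -1·√(0.307692/4π) = -0.15647804

-0.156478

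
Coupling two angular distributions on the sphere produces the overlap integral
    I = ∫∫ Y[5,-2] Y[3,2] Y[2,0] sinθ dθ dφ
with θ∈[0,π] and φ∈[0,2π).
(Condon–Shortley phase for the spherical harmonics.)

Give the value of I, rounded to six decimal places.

m-sum 0 ✓  L=10 even ✓  2≤2≤8 ✓
Π(2lᵢ+1) = 11×7×5 = 385
triangle coeff Δ(5,3,2) = 1/2310
Σ_t [3,3]: t=3:−1/144 = -1/144
(3j)²=10/231 [(5 3 2; 0 0 0)], sign=-1
Σ_t [5,5]: t=5:−1/480 = -1/480
(3j)²=3/110 [(5 3 2; -2 2 0)], sign=-1
⇒ 4πI² = 5/11
I = (+1)√(5/11/(4π)) = 0.19018827

0.190188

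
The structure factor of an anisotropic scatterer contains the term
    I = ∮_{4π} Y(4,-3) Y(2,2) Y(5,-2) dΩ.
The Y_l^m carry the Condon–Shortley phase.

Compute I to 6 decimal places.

0.000000

Σmᵢ = -3 ≠ 0, so the φ-integral vanishes; I = 0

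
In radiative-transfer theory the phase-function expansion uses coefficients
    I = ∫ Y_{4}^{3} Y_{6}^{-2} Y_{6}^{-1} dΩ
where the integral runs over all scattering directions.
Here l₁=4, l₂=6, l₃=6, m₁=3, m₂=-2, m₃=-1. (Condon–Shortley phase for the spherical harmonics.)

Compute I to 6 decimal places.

-0.039511

m-sum 0 ✓  L=16 even ✓  2≤6≤10 ✓
Π(2lᵢ+1) = 9×13×13 = 1521
triangle coeff Δ(4,6,6) = 1/15315300
Σ_t [0,4]: t=0:+1/829440 t=1:−1/25920 t=2:+1/9216 t=3:−1/25920 t=4:+1/829440 = 7/207360
(3j)²=28/2431 [(4 6 6; 0 0 0)], sign=+1
Σ_t [0,1]: t=0:+1/82944 t=1:−1/103680 = 1/414720
(3j)²=49/43758 [(4 6 6; 3 -2 -1)], sign=-1
⇒ 4πI² = 686/34969
I = (-1)√(686/34969/(4π)) = -0.03951077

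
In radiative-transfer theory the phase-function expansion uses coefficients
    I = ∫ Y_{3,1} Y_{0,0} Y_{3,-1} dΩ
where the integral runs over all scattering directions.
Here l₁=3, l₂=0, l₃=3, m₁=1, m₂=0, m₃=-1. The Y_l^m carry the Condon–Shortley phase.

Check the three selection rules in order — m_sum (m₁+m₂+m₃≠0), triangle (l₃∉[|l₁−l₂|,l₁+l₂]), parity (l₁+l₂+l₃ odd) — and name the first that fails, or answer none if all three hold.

none

Σmᵢ = 0  ✓
l₃∈[|l₁−l₂|,l₁+l₂]=[3,3], have l₃=3  ✓
Σlᵢ = 6 ⇒ even  ✓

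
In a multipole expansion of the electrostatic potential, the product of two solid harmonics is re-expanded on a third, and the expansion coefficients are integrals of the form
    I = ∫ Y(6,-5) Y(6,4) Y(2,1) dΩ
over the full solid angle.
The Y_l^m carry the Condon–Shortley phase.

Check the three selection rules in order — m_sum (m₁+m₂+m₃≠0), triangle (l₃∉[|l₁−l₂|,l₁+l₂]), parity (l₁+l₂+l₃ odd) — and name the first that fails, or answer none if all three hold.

Σmᵢ = 0  ✓
l₃∈[|l₁−l₂|,l₁+l₂]=[0,12], have l₃=2  ✓
Σlᵢ = 14 ⇒ even  ✓

none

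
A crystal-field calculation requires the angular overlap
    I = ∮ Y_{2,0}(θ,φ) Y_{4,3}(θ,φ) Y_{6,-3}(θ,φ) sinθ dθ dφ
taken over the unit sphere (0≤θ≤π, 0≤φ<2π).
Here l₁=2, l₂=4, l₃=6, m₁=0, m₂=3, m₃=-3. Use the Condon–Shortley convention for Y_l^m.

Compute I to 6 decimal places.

m-sum 0 ✓  L=12 even ✓  2≤6≤6 ✓
Π(2lᵢ+1) = 5×9×13 = 585
triangle coeff Δ(2,4,6) = 1/6435
Σ_t [0,0]: t=0:+1/2304 = 1/2304
(3j)²=5/143 [(2 4 6; 0 0 0)], sign=+1
Σ_t [0,0]: t=0:+1/20160 = 1/20160
(3j)²=12/715 [(2 4 6; 0 3 -3)], sign=-1
⇒ 4πI² = 540/1573
I = (-1)√(540/1573/(4π)) = -0.16528277

-0.165283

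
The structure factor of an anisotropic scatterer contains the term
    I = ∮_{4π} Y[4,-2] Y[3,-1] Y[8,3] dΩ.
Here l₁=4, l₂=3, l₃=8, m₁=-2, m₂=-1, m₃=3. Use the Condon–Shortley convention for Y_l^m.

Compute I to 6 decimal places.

triangle: need 1≤l₃≤7, have 8; I=0

0.000000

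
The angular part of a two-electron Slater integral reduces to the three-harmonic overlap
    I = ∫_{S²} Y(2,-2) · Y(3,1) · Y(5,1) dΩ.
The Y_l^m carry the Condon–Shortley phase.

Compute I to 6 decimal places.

-0.092802

Rules hold: Σm=0, L=10 even, 1≤5≤5.
N = 5·7·11 = 385
Δ = 0!·4!·6!/11! = 1/2310
Racah Σ t=0..0: t=0:+1/144 = 1/144
⇒ 3j(2 3 5; 0 0 0)² = 10/231, sgn -1
Racah Σ t=0..0: t=0:+1/1152 = 1/1152
⇒ 3j(2 3 5; -2 1 1)² = 1/154, sgn +1
4πI² = N·(3j₀)²·(3jₘ)² = 25/231
I = -1·√(0.108225/4π) = -0.09280237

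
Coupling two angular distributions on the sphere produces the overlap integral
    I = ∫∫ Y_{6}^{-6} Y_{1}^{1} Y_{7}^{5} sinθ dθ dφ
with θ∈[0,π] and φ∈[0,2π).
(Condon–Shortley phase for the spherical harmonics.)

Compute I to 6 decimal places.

m-sum 0 ✓  L=14 even ✓  5≤7≤7 ✓
Π(2lᵢ+1) = 13×3×15 = 585
triangle coeff Δ(6,1,7) = 1/1365
Σ_t [0,0]: t=0:+1/518400 = 1/518400
(3j)²=7/195 [(6 1 7; 0 0 0)], sign=-1
Σ_t [0,0]: t=0:+1/958003200 = 1/958003200
(3j)²=1/1365 [(6 1 7; -6 1 5)], sign=+1
⇒ 4πI² = 1/65
I = (-1)√(1/65/(4π)) = -0.03498955

-0.034990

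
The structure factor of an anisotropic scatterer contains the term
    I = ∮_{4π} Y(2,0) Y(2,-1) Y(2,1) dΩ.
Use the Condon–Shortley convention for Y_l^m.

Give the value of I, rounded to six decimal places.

Checks pass: Σm=0; 6 even; l₃=2∈[0,4].
(2·2+1)(2·2+1)(2·2+1) = 125
Δ: 2! 2! 2! / 7! → 1/630
sum: t=0:+1/8 t=1:−1/1 t=2:+1/8 = -3/4
3j²(2 2 2; 0 0 0) = Δ·Π!·Σ² = 2/35  (sign -1)
sum: t=0:+1/4 t=1:−1/2 = -1/4
3j²(2 2 2; 0 -1 1) = Δ·Π!·Σ² = 1/70  (sign +1)
combine: 4πI² = 125·2/35·1/70 = 5/49
take √, sign -1: I = -0.09011188

-0.090112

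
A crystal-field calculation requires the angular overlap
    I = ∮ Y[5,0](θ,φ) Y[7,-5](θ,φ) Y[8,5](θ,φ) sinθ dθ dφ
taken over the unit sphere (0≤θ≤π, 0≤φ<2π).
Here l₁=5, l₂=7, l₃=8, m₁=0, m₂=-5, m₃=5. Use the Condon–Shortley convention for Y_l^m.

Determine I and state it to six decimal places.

Rules hold: Σm=0, L=20 even, 2≤8≤12.
N = 11·15·17 = 2805
Δ = 4!·6!·10!/21! = 1/814773960
Racah Σ t=0..4: t=0:+1/87091200 t=1:−1/4976640 t=2:+1/2073600 t=3:−1/4976640 t=4:+1/87091200 = 1/9676800
⇒ 3j(5 7 8; 0 0 0)² = 360/46189, sgn +1
Racah Σ t=0..2: t=0:+1/232243200 t=1:−1/104509440 t=2:+1/522547200 = -1/298598400
⇒ 3j(5 7 8; 0 -5 5)² = 55/7752, sgn +1
4πI² = N·(3j₀)²·(3jₘ)² = 12375/79781
I = +1·√(0.155112/4π) = 0.11110099

0.111101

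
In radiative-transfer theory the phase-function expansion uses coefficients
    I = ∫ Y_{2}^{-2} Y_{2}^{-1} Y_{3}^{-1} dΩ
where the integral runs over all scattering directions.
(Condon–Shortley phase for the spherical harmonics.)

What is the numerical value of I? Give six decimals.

Σmᵢ = -4 ≠ 0, so the φ-integral vanishes; I = 0

0.000000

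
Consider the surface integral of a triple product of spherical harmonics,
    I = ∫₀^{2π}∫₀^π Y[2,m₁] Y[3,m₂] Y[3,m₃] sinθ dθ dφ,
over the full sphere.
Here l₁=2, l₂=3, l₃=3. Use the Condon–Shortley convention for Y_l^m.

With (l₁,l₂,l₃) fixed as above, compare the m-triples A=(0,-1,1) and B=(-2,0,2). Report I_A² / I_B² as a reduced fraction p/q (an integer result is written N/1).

Shared (l₁,l₂,l₃)=(2,3,3): N and (l;000)² cancel in I_A²/I_B².
A: Δ = 2!·2!·4!/9! = 1/3780; Racah Σ t=0..2: t=0:+1/16 t=1:−1/6 t=2:+1/96 = -3/32; ⇒ 3j(2 3 3; 0 -1 1)² = 3/140, sgn -1
B: Δ = 2!·2!·4!/9! = 1/3780; Racah Σ t=2..2: t=2:+1/24 = 1/24; ⇒ 3j(2 3 3; -2 0 2)² = 1/21, sgn -1
I_A²/I_B² = (3/140)/(1/21) = 9/20

9/20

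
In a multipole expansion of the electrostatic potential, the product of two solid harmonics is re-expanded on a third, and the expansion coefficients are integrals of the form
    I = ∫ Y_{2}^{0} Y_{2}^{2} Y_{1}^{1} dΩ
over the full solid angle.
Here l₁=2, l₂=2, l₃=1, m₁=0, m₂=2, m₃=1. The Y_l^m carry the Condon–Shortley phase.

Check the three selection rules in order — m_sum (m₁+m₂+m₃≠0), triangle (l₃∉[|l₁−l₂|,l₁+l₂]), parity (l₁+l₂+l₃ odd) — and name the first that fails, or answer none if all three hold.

Σmᵢ = 3  ✗
l₃∈[|l₁−l₂|,l₁+l₂]=[0,4], have l₃=1
Σlᵢ = 5 ⇒ odd

m_sum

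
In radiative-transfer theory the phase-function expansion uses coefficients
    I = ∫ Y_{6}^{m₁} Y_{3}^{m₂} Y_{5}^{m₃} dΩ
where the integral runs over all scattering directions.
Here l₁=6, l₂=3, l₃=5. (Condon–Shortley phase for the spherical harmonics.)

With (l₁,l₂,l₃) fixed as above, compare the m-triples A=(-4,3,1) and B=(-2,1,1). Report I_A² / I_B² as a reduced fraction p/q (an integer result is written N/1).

Shared (l₁,l₂,l₃)=(6,3,5): N and (l;000)² cancel in I_A²/I_B².
A: Δ = 4!·8!·2!/15! = 1/675675; Racah Σ t=4..4: t=4:+1/69120 = 1/69120; ⇒ 3j(6 3 5; -4 3 1)² = 4/143, sgn +1
B: Δ = 4!·8!·2!/15! = 1/675675; Racah Σ t=2..4: t=2:+1/11520 t=3:−1/4320 t=4:+1/27648 = -1/9216; ⇒ 3j(6 3 5; -2 1 1)² = 2/143, sgn -1
I_A²/I_B² = (4/143)/(2/143) = 2/1

2/1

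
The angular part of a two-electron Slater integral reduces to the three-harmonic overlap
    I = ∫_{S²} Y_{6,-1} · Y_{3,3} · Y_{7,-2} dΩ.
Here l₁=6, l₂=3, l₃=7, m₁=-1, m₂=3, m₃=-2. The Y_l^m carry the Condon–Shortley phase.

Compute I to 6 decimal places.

-0.170823

Rules hold: Σm=0, L=16 even, 3≤7≤9.
N = 13·7·15 = 1365
Δ = 2!·10!·4!/17! = 1/2042040
Racah Σ t=0..2: t=0:+1/207360 t=1:−1/57600 t=2:+1/207360 = -1/129600
⇒ 3j(6 3 7; 0 0 0)² = 168/12155, sgn +1
Racah Σ t=2..2: t=2:+1/691200 = 1/691200
⇒ 3j(6 3 7; -1 3 -2)² = 189/9724, sgn -1
4πI² = N·(3j₀)²·(3jₘ)² = 166698/454597
I = -1·√(0.366694/4π) = -0.17082325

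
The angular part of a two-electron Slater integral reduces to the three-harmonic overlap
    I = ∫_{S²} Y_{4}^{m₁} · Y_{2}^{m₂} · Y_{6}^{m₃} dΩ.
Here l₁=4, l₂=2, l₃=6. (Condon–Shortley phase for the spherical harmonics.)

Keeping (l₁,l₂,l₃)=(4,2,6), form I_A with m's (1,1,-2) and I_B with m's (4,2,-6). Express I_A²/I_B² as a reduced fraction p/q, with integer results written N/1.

l's match ⇒ only the (l;m) 3-j factors differ between A and B.
A: triangle coeff Δ(4,2,6) = 1/6435; Σ_t [0,0]: t=0:+1/4320 = 1/4320; (3j)²=224/6435 [(4 2 6; 1 1 -2)], sign=+1
B: triangle coeff Δ(4,2,6) = 1/6435; Σ_t [0,0]: t=0:+1/967680 = 1/967680; (3j)²=1/13 [(4 2 6; 4 2 -6)], sign=+1
I_A²/I_B² = (224/6435)/(1/13) = 224/495

224/495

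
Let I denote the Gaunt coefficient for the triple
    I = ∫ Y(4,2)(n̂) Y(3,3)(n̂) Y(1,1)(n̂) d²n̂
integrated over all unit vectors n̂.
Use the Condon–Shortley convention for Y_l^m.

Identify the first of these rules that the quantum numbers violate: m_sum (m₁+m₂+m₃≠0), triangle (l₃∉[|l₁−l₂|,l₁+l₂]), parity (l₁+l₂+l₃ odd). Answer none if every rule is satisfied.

Σmᵢ = 6  ✗
l₃∈[|l₁−l₂|,l₁+l₂]=[1,7], have l₃=1
Σlᵢ = 8 ⇒ even

m_sum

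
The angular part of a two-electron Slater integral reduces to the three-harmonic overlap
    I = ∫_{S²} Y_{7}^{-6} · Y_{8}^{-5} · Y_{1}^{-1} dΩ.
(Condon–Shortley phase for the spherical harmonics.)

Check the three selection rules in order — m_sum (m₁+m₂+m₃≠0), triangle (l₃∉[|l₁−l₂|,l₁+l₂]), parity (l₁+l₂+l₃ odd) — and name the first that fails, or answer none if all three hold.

m₁+m₂+m₃ = -6 − 5 − 1 = -12  ✗
triangle: |7−8|=1 ≤ l₃=1 ≤ 7+8=15
parity: l₁+l₂+l₃ = 16 is even

m_sum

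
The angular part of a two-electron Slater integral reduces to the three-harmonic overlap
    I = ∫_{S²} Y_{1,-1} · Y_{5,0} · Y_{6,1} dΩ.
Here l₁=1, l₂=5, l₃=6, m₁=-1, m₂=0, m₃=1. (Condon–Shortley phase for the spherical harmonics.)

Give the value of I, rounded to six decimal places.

Checks pass: Σm=0; 12 even; l₃=6∈[4,6].
(2·1+1)(2·5+1)(2·6+1) = 429
Δ: 0! 2! 10! / 13! → 1/858
sum: t=0:+1/14400 = 1/14400
3j²(1 5 6; 0 0 0) = Δ·Π!·Σ² = 6/143  (sign +1)
sum: t=0:+1/28800 = 1/28800
3j²(1 5 6; -1 0 1) = Δ·Π!·Σ² = 7/286  (sign -1)
combine: 4πI² = 429·6/143·7/286 = 63/143
take √, sign -1: I = -0.18723944

-0.187239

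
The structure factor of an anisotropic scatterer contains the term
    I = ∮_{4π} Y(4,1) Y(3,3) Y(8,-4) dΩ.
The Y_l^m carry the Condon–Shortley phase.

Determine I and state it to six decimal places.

0.000000

|4−3|≤8≤4+3 violated ⇒ I = 0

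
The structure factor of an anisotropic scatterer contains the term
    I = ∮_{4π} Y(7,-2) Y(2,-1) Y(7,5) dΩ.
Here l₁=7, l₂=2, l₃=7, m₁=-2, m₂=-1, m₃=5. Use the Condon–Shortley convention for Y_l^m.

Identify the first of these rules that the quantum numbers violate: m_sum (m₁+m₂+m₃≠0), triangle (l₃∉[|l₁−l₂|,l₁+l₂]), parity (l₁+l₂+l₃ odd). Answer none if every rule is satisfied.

m_sum

Σmᵢ = 2  ✗
l₃∈[|l₁−l₂|,l₁+l₂]=[5,9], have l₃=7
Σlᵢ = 16 ⇒ even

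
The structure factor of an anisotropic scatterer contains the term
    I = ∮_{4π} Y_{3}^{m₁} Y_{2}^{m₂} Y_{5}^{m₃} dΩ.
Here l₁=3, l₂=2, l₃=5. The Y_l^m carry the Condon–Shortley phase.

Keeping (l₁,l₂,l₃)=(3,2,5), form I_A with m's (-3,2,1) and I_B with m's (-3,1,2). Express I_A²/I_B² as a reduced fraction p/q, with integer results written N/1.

1/7

Same 3,2,5: normalisation and zero-m 3j drop out of the ratio.
A: Δ: 0! 6! 4! / 11! → 1/2310; sum: t=0:+1/17280 = 1/17280; 3j²(3 2 5; -3 2 1) = Δ·Π!·Σ² = 1/2310  (sign +1)
B: Δ: 0! 6! 4! / 11! → 1/2310; sum: t=0:+1/4320 = 1/4320; 3j²(3 2 5; -3 1 2) = Δ·Π!·Σ² = 1/330  (sign -1)
I_A²/I_B² = (1/2310)/(1/330) = 1/7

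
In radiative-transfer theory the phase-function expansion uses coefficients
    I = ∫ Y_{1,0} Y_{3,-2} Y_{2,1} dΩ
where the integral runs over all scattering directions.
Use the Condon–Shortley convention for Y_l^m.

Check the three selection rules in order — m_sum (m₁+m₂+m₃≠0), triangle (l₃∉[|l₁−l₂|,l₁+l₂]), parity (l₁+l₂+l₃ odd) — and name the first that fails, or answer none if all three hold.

Σmᵢ = -1  ✗
l₃∈[|l₁−l₂|,l₁+l₂]=[2,4], have l₃=2
Σlᵢ = 6 ⇒ even

m_sum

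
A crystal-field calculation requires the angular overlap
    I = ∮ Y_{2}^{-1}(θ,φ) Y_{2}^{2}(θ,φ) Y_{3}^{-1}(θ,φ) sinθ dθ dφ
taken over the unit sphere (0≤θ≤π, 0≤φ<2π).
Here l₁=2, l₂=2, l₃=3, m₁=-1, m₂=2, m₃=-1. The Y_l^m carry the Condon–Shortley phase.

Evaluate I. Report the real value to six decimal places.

0.000000

L=7 odd ⇒ parity kills the (l;000) factor ⇒ I = 0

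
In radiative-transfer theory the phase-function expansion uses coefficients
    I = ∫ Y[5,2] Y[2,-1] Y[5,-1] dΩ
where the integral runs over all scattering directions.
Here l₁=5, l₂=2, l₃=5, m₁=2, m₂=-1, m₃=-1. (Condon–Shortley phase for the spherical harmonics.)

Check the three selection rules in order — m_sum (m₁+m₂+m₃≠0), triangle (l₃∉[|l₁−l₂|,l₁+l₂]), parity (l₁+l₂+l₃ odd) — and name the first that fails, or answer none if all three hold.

none

m₁+m₂+m₃ = 2 − 1 − 1 = 0  ✓
triangle: |5−2|=3 ≤ l₃=5 ≤ 5+2=7  ✓
parity: l₁+l₂+l₃ = 12 is even  ✓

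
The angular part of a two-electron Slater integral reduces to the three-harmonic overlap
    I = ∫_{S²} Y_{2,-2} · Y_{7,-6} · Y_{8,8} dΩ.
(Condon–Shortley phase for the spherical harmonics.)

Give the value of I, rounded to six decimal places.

0.000000

l₁+l₂+l₃=17 is odd: 3j(l;000)=0 ⇒ I=0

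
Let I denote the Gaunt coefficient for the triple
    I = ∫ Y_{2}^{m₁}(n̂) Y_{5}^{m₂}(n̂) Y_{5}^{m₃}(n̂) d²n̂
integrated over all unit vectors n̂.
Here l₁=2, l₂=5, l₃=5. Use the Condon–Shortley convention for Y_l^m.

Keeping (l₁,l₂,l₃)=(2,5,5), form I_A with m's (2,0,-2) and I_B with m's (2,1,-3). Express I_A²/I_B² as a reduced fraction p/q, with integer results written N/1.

l's match ⇒ only the (l;m) 3-j factors differ between A and B.
A: triangle coeff Δ(2,5,5) = 1/38610; Σ_t [0,0]: t=0:+1/2880 = 1/2880; (3j)²=14/429 [(2 5 5; 2 0 -2)], sign=-1
B: triangle coeff Δ(2,5,5) = 1/38610; Σ_t [0,0]: t=0:+1/5760 = 1/5760; (3j)²=56/2145 [(2 5 5; 2 1 -3)], sign=+1
I_A²/I_B² = (14/429)/(56/2145) = 5/4

5/4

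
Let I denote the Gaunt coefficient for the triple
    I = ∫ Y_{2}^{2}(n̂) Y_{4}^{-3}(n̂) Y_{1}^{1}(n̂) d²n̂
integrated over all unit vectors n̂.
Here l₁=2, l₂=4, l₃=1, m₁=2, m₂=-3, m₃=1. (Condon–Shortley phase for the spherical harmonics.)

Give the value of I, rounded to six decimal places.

0.000000

l₃=1 ∉ [2,6] — triangle fails ⇒ I = 0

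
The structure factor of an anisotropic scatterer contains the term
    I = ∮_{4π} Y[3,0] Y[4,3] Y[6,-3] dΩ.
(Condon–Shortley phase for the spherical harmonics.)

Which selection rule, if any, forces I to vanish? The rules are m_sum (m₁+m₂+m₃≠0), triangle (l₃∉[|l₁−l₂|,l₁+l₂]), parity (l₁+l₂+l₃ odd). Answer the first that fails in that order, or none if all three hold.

m₁+m₂+m₃ = 0 + 3 − 3 = 0  ✓
triangle: |3−4|=1 ≤ l₃=6 ≤ 3+4=7  ✓
parity: l₁+l₂+l₃ = 13 is odd  ✗

parity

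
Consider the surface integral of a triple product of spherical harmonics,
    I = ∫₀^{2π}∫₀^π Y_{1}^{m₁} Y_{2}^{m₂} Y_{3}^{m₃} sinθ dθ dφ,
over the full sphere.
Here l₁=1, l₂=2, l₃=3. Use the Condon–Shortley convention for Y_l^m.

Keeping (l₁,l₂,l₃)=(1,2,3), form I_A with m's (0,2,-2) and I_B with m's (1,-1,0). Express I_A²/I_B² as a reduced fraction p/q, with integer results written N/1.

Shared (l₁,l₂,l₃)=(1,2,3): N and (l;000)² cancel in I_A²/I_B².
A: Δ = 0!·2!·4!/7! = 1/105; Racah Σ t=0..0: t=0:+1/24 = 1/24; ⇒ 3j(1 2 3; 0 2 -2)² = 1/21, sgn -1
B: Δ = 0!·2!·4!/7! = 1/105; Racah Σ t=0..0: t=0:+1/12 = 1/12; ⇒ 3j(1 2 3; 1 -1 0)² = 1/35, sgn -1
I_A²/I_B² = (1/21)/(1/35) = 5/3

5/3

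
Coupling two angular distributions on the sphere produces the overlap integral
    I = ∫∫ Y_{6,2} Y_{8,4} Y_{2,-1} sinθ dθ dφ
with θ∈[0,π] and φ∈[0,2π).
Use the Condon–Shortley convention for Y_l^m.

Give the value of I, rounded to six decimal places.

0.000000

m-sum = 2 + 4 − 1 = 5 ≠ 0 ⇒ I = 0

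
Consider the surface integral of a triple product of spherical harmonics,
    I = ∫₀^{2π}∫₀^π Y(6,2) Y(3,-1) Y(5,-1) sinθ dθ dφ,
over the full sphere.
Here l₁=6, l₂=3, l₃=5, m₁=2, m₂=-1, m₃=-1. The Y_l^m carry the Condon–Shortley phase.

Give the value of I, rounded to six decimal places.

0.134828

Rules hold: Σm=0, L=14 even, 3≤5≤9.
N = 13·7·11 = 1001
Δ = 4!·8!·2!/15! = 1/675675
Racah Σ t=1..3: t=1:−1/8640 t=2:+1/2304 t=3:−1/8640 = 7/34560
⇒ 3j(6 3 5; 0 0 0)² = 7/429, sgn -1
Racah Σ t=0..2: t=0:+1/27648 t=1:−1/4320 t=2:+1/11520 = -1/9216
⇒ 3j(6 3 5; 2 -1 -1)² = 2/143, sgn -1
4πI² = N·(3j₀)²·(3jₘ)² = 98/429
I = +1·√(0.228438/4π) = 0.13482780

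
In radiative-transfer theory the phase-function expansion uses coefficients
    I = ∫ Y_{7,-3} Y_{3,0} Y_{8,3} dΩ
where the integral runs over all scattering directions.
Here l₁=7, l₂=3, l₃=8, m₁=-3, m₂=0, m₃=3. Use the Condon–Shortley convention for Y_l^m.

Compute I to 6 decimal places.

-0.037890

Checks pass: Σm=0; 18 even; l₃=8∈[4,10].
(2·7+1)(2·3+1)(2·8+1) = 1785
Δ: 2! 12! 4! / 19! → 1/5290740
sum: t=0:+1/7257600 t=1:−1/2073600 t=2:+1/7257600 = -1/4838400
3j²(7 3 8; 0 0 0) = Δ·Π!·Σ² = 252/20995  (sign -1)
sum: t=0:+1/87091200 t=1:−1/8709120 t=2:+1/11612160 = -1/58060800
3j²(7 3 8; -3 0 3) = Δ·Π!·Σ² = 99/117572  (sign +1)
combine: 4πI² = 1785·252/20995·99/117572 = 18711/1037153
take √, sign -1: I = -0.03788979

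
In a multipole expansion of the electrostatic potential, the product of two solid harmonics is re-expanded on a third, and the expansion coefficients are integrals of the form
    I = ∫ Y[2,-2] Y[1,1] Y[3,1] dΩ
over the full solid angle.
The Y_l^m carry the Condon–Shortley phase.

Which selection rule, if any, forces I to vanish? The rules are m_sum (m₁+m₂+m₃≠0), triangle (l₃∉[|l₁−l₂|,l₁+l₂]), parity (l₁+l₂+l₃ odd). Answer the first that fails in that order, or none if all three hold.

none

azimuthal sum: -2 + 1 + 1 = 0  ✓
1 ≤ 3 ≤ 3 (triangle on l)  ✓
L = 2 + 1 + 3 = 6 (even)  ✓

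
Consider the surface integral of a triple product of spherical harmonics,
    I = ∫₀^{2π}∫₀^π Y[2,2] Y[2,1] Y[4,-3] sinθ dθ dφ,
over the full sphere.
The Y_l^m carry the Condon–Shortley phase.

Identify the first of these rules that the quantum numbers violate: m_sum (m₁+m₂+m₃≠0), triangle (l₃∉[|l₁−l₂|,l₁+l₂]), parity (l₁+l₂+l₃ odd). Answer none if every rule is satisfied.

none

Σmᵢ = 0  ✓
l₃∈[|l₁−l₂|,l₁+l₂]=[0,4], have l₃=4  ✓
Σlᵢ = 8 ⇒ even  ✓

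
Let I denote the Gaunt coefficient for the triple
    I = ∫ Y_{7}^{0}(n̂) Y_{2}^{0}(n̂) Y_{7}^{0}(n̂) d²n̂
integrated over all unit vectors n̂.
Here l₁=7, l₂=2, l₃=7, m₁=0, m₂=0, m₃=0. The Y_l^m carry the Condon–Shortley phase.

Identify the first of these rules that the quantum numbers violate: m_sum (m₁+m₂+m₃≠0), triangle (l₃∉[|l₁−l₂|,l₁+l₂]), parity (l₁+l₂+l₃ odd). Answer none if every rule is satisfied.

Σmᵢ = 0  ✓
l₃∈[|l₁−l₂|,l₁+l₂]=[5,9], have l₃=7  ✓
Σlᵢ = 16 ⇒ even  ✓

none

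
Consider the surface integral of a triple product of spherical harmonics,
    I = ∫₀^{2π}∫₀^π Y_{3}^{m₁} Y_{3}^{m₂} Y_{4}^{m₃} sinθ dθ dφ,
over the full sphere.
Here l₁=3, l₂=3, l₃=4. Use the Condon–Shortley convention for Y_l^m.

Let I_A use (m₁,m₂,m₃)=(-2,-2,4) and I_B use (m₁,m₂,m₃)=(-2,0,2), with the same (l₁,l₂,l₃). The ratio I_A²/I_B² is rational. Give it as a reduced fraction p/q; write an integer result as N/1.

70/3

l's match ⇒ only the (l;m) 3-j factors differ between A and B.
A: triangle coeff Δ(3,3,4) = 1/34650; Σ_t [1,1]: t=1:−1/576 = -1/576; (3j)²=5/99 [(3 3 4; -2 -2 4)], sign=-1
B: triangle coeff Δ(3,3,4) = 1/34650; Σ_t [1,2]: t=1:−1/96 t=2:+1/72 = 1/288; (3j)²=1/462 [(3 3 4; -2 0 2)], sign=+1
I_A²/I_B² = (5/99)/(1/462) = 70/3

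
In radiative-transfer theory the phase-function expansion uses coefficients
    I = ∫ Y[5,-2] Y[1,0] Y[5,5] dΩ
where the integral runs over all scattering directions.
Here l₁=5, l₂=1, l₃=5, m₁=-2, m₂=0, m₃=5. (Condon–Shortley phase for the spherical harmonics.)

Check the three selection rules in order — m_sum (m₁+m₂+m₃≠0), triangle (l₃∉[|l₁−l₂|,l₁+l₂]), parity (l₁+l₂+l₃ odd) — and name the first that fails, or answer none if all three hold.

m_sum

Σmᵢ = 3  ✗
l₃∈[|l₁−l₂|,l₁+l₂]=[4,6], have l₃=5
Σlᵢ = 11 ⇒ odd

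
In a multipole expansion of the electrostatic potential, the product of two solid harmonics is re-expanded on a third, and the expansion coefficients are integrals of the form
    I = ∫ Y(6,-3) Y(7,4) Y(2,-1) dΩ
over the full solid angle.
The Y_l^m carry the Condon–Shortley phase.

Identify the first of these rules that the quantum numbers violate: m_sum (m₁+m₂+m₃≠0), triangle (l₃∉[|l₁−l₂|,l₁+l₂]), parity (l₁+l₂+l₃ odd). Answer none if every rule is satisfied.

parity

azimuthal sum: -3 + 4 − 1 = 0  ✓
1 ≤ 2 ≤ 13 (triangle on l)  ✓
L = 6 + 7 + 2 = 15 (odd)  ✗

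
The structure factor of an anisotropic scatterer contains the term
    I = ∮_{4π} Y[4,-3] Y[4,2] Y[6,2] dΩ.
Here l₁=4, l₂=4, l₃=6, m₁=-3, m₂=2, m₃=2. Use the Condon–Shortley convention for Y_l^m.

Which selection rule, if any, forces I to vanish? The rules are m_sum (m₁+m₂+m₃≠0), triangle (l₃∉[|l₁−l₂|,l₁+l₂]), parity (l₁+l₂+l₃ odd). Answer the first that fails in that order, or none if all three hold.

m_sum

Σmᵢ = 1  ✗
l₃∈[|l₁−l₂|,l₁+l₂]=[0,8], have l₃=6
Σlᵢ = 14 ⇒ even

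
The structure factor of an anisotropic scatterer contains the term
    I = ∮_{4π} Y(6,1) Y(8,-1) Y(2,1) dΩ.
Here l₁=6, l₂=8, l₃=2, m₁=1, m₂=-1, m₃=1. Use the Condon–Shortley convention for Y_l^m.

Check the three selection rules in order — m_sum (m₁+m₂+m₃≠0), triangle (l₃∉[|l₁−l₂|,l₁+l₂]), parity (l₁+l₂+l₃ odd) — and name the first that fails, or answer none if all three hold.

azimuthal sum: 1 − 1 + 1 = 1  ✗
2 ≤ 2 ≤ 14 (triangle on l)
L = 6 + 8 + 2 = 16 (even)

m_sum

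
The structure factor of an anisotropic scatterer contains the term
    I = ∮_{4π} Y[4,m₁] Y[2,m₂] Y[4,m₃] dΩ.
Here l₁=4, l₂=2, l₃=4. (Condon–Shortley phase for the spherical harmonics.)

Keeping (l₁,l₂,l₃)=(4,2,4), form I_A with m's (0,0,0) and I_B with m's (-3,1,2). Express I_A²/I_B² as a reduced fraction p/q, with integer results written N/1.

16/21

Same 4,2,4: normalisation and zero-m 3j drop out of the ratio.
A: Δ: 2! 6! 2! / 11! → 1/13860; sum: t=0:+1/192 t=1:−1/36 t=2:+1/192 = -5/288; 3j²(4 2 4; 0 0 0) = Δ·Π!·Σ² = 20/693  (sign -1)
B: Δ: 2! 6! 2! / 11! → 1/13860; sum: t=1:−1/1440 t=2:+1/240 = 1/288; 3j²(4 2 4; -3 1 2) = Δ·Π!·Σ² = 5/132  (sign +1)
I_A²/I_B² = (20/693)/(5/132) = 16/21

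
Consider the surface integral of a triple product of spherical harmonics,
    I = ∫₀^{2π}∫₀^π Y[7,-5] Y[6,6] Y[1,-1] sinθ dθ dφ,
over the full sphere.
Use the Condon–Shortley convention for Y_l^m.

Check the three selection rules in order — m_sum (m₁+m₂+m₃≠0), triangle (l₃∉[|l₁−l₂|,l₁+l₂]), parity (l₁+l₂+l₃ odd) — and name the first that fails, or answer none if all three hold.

none

m₁+m₂+m₃ = -5 + 6 − 1 = 0  ✓
triangle: |7−6|=1 ≤ l₃=1 ≤ 7+6=13  ✓
parity: l₁+l₂+l₃ = 14 is even  ✓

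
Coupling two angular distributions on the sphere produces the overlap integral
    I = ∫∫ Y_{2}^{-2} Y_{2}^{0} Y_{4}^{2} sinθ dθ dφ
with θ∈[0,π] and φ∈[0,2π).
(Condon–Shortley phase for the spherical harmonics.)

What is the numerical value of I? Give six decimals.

Checks pass: Σm=0; 8 even; l₃=4∈[0,4].
(2·2+1)(2·2+1)(2·4+1) = 225
Δ: 0! 4! 4! / 9! → 1/630
sum: t=0:+1/16 = 1/16
3j²(2 2 4; 0 0 0) = Δ·Π!·Σ² = 2/35  (sign +1)
sum: t=0:+1/96 = 1/96
3j²(2 2 4; -2 0 2) = Δ·Π!·Σ² = 1/42  (sign +1)
combine: 4πI² = 225·2/35·1/42 = 15/49
take √, sign +1: I = 0.15607835

0.156078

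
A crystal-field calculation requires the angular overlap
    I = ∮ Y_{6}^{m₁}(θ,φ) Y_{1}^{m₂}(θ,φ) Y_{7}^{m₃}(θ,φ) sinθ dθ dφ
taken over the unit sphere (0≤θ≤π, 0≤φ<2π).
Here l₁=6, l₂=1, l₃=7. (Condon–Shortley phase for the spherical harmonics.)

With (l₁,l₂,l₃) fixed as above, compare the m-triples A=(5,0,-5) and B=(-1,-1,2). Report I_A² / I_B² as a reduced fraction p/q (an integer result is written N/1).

2/3

Shared (l₁,l₂,l₃)=(6,1,7): N and (l;000)² cancel in I_A²/I_B².
A: Δ = 0!·12!·2!/15! = 1/1365; Racah Σ t=0..0: t=0:+1/39916800 = 1/39916800; ⇒ 3j(6 1 7; 5 0 -5)² = 8/455, sgn +1
B: Δ = 0!·12!·2!/15! = 1/1365; Racah Σ t=0..0: t=0:+1/1209600 = 1/1209600; ⇒ 3j(6 1 7; -1 -1 2)² = 12/455, sgn -1
I_A²/I_B² = (8/455)/(12/455) = 2/3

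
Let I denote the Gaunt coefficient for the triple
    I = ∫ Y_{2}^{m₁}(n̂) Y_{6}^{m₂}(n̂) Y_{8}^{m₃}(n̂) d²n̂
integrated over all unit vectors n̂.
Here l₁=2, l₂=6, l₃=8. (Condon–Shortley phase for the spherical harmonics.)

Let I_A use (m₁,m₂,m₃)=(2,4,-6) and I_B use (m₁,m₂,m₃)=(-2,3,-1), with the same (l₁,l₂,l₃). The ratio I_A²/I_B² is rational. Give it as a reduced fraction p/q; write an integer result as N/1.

l's match ⇒ only the (l;m) 3-j factors differ between A and B.
A: triangle coeff Δ(2,6,8) = 1/30940; Σ_t [0,0]: t=0:+1/174182400 = 1/174182400; (3j)²=11/340 [(2 6 8; 2 4 -6)], sign=+1
B: triangle coeff Δ(2,6,8) = 1/30940; Σ_t [0,0]: t=0:+1/52254720 = 1/52254720; (3j)²=1/884 [(2 6 8; -2 3 -1)], sign=-1
I_A²/I_B² = (11/340)/(1/884) = 143/5

143/5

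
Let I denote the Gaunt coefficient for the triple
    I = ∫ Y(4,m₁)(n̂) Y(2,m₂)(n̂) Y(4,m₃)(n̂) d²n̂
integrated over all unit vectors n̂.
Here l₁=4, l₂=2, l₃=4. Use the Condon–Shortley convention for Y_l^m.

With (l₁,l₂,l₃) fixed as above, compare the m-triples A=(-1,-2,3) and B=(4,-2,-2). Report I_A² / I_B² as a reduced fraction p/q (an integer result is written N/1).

l's match ⇒ only the (l;m) 3-j factors differ between A and B.
A: triangle coeff Δ(4,2,4) = 1/13860; Σ_t [0,0]: t=0:+1/480 = 1/480; (3j)²=3/110 [(4 2 4; -1 -2 3)], sign=-1
B: triangle coeff Δ(4,2,4) = 1/13860; Σ_t [0,0]: t=0:+1/2880 = 1/2880; (3j)²=2/165 [(4 2 4; 4 -2 -2)], sign=+1
I_A²/I_B² = (3/110)/(2/165) = 9/4

9/4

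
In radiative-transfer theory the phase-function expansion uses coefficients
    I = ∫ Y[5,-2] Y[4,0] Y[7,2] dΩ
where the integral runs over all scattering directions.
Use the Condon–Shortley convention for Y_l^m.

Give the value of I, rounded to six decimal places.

0.037709

m-sum 0 ✓  L=16 even ✓  1≤7≤9 ✓
Π(2lᵢ+1) = 11×9×15 = 1485
triangle coeff Δ(5,4,7) = 1/6126120
Σ_t [0,2]: t=0:+1/69120 t=1:−1/20736 t=2:+1/69120 = -1/51840
(3j)²=280/21879 [(5 4 7; 0 0 0)], sign=+1
Σ_t [0,2]: t=0:+1/483840 t=1:−1/51840 t=2:+1/69120 = -1/362880
(3j)²=16/17017 [(5 4 7; -2 0 2)], sign=+1
⇒ 4πI² = 9600/537251
I = (+1)√(9600/537251/(4π)) = 0.03770874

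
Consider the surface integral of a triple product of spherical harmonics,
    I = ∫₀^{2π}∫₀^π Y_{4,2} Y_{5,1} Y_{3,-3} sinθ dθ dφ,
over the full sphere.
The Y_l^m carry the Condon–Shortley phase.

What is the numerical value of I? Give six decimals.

0.143662

Checks pass: Σm=0; 12 even; l₃=3∈[1,9].
(2·4+1)(2·5+1)(2·3+1) = 693
Δ: 6! 2! 4! / 13! → 1/180180
sum: t=2:+1/576 t=3:−1/144 t=4:+1/576 = -1/288
3j²(4 5 3; 0 0 0) = Δ·Π!·Σ² = 20/1001  (sign +1)
sum: t=2:+1/2304 = 1/2304
3j²(4 5 3; 2 1 -3) = Δ·Π!·Σ² = 75/4004  (sign +1)
combine: 4πI² = 693·20/1001·75/4004 = 3375/13013
take √, sign +1: I = 0.14366244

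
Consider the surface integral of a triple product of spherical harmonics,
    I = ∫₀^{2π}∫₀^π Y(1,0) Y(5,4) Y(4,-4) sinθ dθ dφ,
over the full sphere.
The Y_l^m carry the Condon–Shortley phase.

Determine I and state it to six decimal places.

m-sum 0 ✓  L=10 even ✓  4≤4≤6 ✓
Π(2lᵢ+1) = 3×11×9 = 297
triangle coeff Δ(1,5,4) = 1/495
Σ_t [1,1]: t=1:−1/576 = -1/576
(3j)²=5/99 [(1 5 4; 0 0 0)], sign=-1
Σ_t [1,1]: t=1:−1/40320 = -1/40320
(3j)²=1/55 [(1 5 4; 0 4 -4)], sign=-1
⇒ 4πI² = 3/11
I = (+1)√(3/11/(4π)) = 0.14731920

0.147319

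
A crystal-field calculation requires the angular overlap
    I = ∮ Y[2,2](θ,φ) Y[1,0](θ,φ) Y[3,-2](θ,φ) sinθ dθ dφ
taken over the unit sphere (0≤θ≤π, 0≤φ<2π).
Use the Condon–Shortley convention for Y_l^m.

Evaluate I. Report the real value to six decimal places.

Rules hold: Σm=0, L=6 even, 1≤3≤3.
N = 5·3·7 = 105
Δ = 0!·4!·2!/7! = 1/105
Racah Σ t=0..0: t=0:+1/4 = 1/4
⇒ 3j(2 1 3; 0 0 0)² = 3/35, sgn -1
Racah Σ t=0..0: t=0:+1/24 = 1/24
⇒ 3j(2 1 3; 2 0 -2)² = 1/21, sgn -1
4πI² = N·(3j₀)²·(3jₘ)² = 3/7
I = +1·√(0.428571/4π) = 0.18467439

0.184674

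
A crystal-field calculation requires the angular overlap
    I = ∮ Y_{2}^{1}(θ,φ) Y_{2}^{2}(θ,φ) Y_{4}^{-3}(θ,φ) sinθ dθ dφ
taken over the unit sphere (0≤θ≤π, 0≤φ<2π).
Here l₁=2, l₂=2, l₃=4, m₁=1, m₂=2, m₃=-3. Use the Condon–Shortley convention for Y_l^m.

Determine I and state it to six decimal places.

-0.238414

Checks pass: Σm=0; 8 even; l₃=4∈[0,4].
(2·2+1)(2·2+1)(2·4+1) = 225
Δ: 0! 4! 4! / 9! → 1/630
sum: t=0:+1/16 = 1/16
3j²(2 2 4; 0 0 0) = Δ·Π!·Σ² = 2/35  (sign +1)
sum: t=0:+1/144 = 1/144
3j²(2 2 4; 1 2 -3) = Δ·Π!·Σ² = 1/18  (sign -1)
combine: 4πI² = 225·2/35·1/18 = 5/7
take √, sign -1: I = -0.23841361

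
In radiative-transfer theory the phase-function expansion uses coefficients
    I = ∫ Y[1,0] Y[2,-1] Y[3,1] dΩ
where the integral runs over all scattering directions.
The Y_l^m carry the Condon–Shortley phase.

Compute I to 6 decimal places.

-0.233597

Rules hold: Σm=0, L=6 even, 1≤3≤3.
N = 3·5·7 = 105
Δ = 0!·2!·4!/7! = 1/105
Racah Σ t=0..0: t=0:+1/4 = 1/4
⇒ 3j(1 2 3; 0 0 0)² = 3/35, sgn -1
Racah Σ t=0..0: t=0:+1/6 = 1/6
⇒ 3j(1 2 3; 0 -1 1)² = 8/105, sgn +1
4πI² = N·(3j₀)²·(3jₘ)² = 24/35
I = -1·√(0.685714/4π) = -0.23359668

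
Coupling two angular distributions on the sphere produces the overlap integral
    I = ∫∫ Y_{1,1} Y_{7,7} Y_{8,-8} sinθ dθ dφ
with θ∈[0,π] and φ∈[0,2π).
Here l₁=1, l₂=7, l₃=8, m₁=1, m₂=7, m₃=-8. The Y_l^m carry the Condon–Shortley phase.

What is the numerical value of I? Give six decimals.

Checks pass: Σm=0; 16 even; l₃=8∈[6,8].
(2·1+1)(2·7+1)(2·8+1) = 765
Δ: 0! 2! 14! / 17! → 1/2040
sum: t=0:+1/25401600 = 1/25401600
3j²(1 7 8; 0 0 0) = Δ·Π!·Σ² = 8/255  (sign +1)
sum: t=0:+1/174356582400 = 1/174356582400
3j²(1 7 8; 1 7 -8) = Δ·Π!·Σ² = 1/17  (sign +1)
combine: 4πI² = 765·8/255·1/17 = 24/17
take √, sign +1: I = 0.33517856

0.335179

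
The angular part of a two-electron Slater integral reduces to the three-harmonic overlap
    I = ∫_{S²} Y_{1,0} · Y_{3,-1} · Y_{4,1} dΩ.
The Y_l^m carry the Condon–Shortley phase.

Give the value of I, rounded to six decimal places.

-0.238414

Checks pass: Σm=0; 8 even; l₃=4∈[2,4].
(2·1+1)(2·3+1)(2·4+1) = 189
Δ: 0! 2! 6! / 9! → 1/252
sum: t=0:+1/36 = 1/36
3j²(1 3 4; 0 0 0) = Δ·Π!·Σ² = 4/63  (sign +1)
sum: t=0:+1/48 = 1/48
3j²(1 3 4; 0 -1 1) = Δ·Π!·Σ² = 5/84  (sign -1)
combine: 4πI² = 189·4/63·5/84 = 5/7
take √, sign -1: I = -0.23841361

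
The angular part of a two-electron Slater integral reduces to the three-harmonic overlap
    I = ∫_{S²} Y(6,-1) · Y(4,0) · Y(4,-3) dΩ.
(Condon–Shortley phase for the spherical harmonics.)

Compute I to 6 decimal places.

-1 + 0 − 3 = -4 ≠ 0: azimuthal integral kills it; I = 0

0.000000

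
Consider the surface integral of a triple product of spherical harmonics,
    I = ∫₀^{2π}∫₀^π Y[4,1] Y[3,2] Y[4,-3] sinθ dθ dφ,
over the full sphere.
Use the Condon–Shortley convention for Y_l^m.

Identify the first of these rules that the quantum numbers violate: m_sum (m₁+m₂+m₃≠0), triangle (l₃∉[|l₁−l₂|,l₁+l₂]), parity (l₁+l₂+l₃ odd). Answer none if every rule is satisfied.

Σmᵢ = 0  ✓
l₃∈[|l₁−l₂|,l₁+l₂]=[1,7], have l₃=4  ✓
Σlᵢ = 11 ⇒ odd  ✗

parity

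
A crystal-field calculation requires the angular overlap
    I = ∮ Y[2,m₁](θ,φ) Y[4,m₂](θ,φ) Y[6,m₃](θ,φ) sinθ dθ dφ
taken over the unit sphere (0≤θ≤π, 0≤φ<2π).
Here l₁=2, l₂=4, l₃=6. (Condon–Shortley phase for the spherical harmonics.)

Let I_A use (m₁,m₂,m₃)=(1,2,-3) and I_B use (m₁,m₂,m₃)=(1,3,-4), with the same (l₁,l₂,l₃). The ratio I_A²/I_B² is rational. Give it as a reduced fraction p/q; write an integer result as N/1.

21/20

Same 2,4,6: normalisation and zero-m 3j drop out of the ratio.
A: Δ: 0! 4! 8! / 13! → 1/6435; sum: t=0:+1/8640 = 1/8640; 3j²(2 4 6; 1 2 -3) = Δ·Π!·Σ² = 28/715  (sign -1)
B: Δ: 0! 4! 8! / 13! → 1/6435; sum: t=0:+1/30240 = 1/30240; 3j²(2 4 6; 1 3 -4) = Δ·Π!·Σ² = 16/429  (sign +1)
I_A²/I_B² = (28/715)/(16/429) = 21/20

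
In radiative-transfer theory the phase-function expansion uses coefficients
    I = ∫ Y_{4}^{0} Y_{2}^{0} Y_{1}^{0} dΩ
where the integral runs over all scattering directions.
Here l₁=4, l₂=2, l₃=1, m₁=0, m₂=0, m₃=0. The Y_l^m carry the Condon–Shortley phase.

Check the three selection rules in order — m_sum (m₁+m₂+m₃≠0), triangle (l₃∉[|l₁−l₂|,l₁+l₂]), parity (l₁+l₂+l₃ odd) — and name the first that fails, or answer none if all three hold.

azimuthal sum: 0 + 0 + 0 = 0  ✓
2 ≤ 1 ≤ 6 (triangle on l)  ✗
L = 4 + 2 + 1 = 7 (odd)

triangle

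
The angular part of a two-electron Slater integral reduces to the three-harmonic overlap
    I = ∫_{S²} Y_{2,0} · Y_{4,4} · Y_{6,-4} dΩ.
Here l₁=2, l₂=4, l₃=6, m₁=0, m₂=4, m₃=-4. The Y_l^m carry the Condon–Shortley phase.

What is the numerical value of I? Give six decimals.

0.106690

Rules hold: Σm=0, L=12 even, 2≤6≤6.
N = 5·9·13 = 585
Δ = 0!·4!·8!/13! = 1/6435
Racah Σ t=0..0: t=0:+1/2304 = 1/2304
⇒ 3j(2 4 6; 0 0 0)² = 5/143, sgn +1
Racah Σ t=0..0: t=0:+1/161280 = 1/161280
⇒ 3j(2 4 6; 0 4 -4)² = 1/143, sgn +1
4πI² = N·(3j₀)²·(3jₘ)² = 225/1573
I = +1·√(0.143039/4π) = 0.10668957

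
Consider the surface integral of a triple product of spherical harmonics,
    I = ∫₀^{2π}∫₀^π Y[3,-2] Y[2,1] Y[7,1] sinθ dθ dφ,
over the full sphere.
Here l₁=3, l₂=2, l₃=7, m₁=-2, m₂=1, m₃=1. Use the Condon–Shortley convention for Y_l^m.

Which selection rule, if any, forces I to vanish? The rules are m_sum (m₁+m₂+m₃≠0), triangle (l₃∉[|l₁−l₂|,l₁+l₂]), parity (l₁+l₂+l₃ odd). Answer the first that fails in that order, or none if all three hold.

azimuthal sum: -2 + 1 + 1 = 0  ✓
1 ≤ 7 ≤ 5 (triangle on l)  ✗
L = 3 + 2 + 7 = 12 (even)

triangle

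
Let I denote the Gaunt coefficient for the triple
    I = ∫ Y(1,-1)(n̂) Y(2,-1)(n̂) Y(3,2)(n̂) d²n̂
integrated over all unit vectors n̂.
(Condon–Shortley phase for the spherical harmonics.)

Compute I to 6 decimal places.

0.261169

m-sum 0 ✓  L=6 even ✓  1≤3≤3 ✓
Π(2lᵢ+1) = 3×5×7 = 105
triangle coeff Δ(1,2,3) = 1/105
Σ_t [0,0]: t=0:+1/4 = 1/4
(3j)²=3/35 [(1 2 3; 0 0 0)], sign=-1
Σ_t [0,0]: t=0:+1/12 = 1/12
(3j)²=2/21 [(1 2 3; -1 -1 2)], sign=-1
⇒ 4πI² = 6/7
I = (+1)√(6/7/(4π)) = 0.26116903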